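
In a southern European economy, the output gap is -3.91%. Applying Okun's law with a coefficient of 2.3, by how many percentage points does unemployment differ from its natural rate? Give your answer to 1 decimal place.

1.7 percentage points

Okun's law: output gap = -β × (u - u*), so u - u* = -(output gap)/β.
u - u* = -(-3.91)/2.3 = 1.7 percentage points.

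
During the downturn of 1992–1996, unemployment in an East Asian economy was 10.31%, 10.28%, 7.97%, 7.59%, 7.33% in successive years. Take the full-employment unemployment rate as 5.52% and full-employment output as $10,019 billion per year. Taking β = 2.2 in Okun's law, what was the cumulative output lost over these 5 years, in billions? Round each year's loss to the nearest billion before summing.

Year 1992: gap = -2.2 × (10.31 - 5.52) = -10.538%, loss ≈ 10019 × 10.538/100 ≈ 1056.
Year 1993: gap = -2.2 × (10.28 - 5.52) = -10.472%, loss ≈ 10019 × 10.472/100 ≈ 1049.
Year 1994: gap = -2.2 × (7.97 - 5.52) = -5.39%, loss ≈ 10019 × 5.39/100 ≈ 540.
Year 1995: gap = -2.2 × (7.59 - 5.52) = -4.554%, loss ≈ 10019 × 4.554/100 ≈ 456.
Year 1996: gap = -2.2 × (7.33 - 5.52) = -3.982%, loss ≈ 10019 × 3.982/100 ≈ 399.
Total lost output = 1056 + 1049 + 540 + 456 + 399 = 3500 billion.

$3,500 billion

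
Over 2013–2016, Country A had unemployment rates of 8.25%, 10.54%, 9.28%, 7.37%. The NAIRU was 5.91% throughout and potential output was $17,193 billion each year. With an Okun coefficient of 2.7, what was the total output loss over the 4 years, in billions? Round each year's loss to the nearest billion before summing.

Year 2013: gap = -2.7 × (8.25 - 5.91) = -6.318%, loss ≈ 17193 × 6.318/100 ≈ 1086.
Year 2014: gap = -2.7 × (10.54 - 5.91) = -12.501%, loss ≈ 17193 × 12.501/100 ≈ 2149.
Year 2015: gap = -2.7 × (9.28 - 5.91) = -9.099%, loss ≈ 17193 × 9.099/100 ≈ 1564.
Year 2016: gap = -2.7 × (7.37 - 5.91) = -3.942%, loss ≈ 17193 × 3.942/100 ≈ 678.
Total lost output = 1086 + 2149 + 1564 + 678 = 5477 billion.

$5,477 billion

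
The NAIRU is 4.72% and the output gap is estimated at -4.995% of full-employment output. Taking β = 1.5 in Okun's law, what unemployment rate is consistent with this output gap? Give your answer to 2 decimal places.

From Okun's law, u - u* = -(output gap)/β = -(-4.995)/1.5 = 3.33 points.
So u = 4.72 + 3.33 = 8.05%.

8.05%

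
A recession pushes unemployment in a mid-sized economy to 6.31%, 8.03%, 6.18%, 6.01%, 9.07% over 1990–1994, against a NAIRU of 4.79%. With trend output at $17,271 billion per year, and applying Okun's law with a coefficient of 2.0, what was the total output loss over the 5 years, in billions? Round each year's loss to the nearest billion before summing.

$4,023 billion

Year 1990: gap = -2.0 × (6.31 - 4.79) = -3.04%, loss ≈ 17271 × 3.04/100 ≈ 525.
Year 1991: gap = -2.0 × (8.03 - 4.79) = -6.48%, loss ≈ 17271 × 6.48/100 ≈ 1119.
Year 1992: gap = -2.0 × (6.18 - 4.79) = -2.78%, loss ≈ 17271 × 2.78/100 ≈ 480.
Year 1993: gap = -2.0 × (6.01 - 4.79) = -2.44%, loss ≈ 17271 × 2.44/100 ≈ 421.
Year 1994: gap = -2.0 × (9.07 - 4.79) = -8.56%, loss ≈ 17271 × 8.56/100 ≈ 1478.
Total lost output = 525 + 1119 + 480 + 421 + 1478 = 4023 billion.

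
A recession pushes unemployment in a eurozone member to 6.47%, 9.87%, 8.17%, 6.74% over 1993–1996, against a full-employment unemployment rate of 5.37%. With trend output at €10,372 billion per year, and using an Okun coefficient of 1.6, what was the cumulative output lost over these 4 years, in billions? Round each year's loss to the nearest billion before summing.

Year 1993: gap = -1.6 × (6.47 - 5.37) = -1.76%, loss ≈ 10372 × 1.76/100 ≈ 183.
Year 1994: gap = -1.6 × (9.87 - 5.37) = -7.2%, loss ≈ 10372 × 7.2/100 ≈ 747.
Year 1995: gap = -1.6 × (8.17 - 5.37) = -4.48%, loss ≈ 10372 × 4.48/100 ≈ 465.
Year 1996: gap = -1.6 × (6.74 - 5.37) = -2.192%, loss ≈ 10372 × 2.192/100 ≈ 227.
Total lost output = 183 + 747 + 465 + 227 = 1622 billion.

€1,622 billion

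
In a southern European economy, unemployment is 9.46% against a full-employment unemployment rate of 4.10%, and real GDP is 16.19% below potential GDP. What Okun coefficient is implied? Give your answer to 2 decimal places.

Okun's law: output gap = -β × (u - u*).
-16.19 = -β × (9.46 - 4.1) = -β × 5.36, so β = 16.19/5.36 = 3.02.

β ≈ 3.02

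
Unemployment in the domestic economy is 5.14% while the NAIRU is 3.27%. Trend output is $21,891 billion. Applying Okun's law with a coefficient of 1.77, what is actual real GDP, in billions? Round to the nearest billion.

$21,166 billion

Unemployment gap = 5.14 - 3.27 = 1.87 points, so the output gap is -1.77 × 1.87 = -3.3099%.
Actual GDP = 21891 × (1 - 3.3099/100) = 21891 × 0.966901 ≈ 21166 billion.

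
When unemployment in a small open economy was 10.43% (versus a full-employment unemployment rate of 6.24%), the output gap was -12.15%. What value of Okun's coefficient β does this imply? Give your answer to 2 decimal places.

β ≈ 2.90

Okun's law: output gap = -β × (u - u*).
-12.15 = -β × (10.43 - 6.24) = -β × 4.19, so β = 12.15/4.19 = 2.90.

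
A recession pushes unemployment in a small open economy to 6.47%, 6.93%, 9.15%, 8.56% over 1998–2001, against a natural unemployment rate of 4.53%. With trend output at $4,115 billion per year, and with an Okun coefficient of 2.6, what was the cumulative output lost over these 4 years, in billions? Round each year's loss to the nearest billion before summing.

Year 1998: gap = -2.6 × (6.47 - 4.53) = -5.044%, loss ≈ 4115 × 5.044/100 ≈ 208.
Year 1999: gap = -2.6 × (6.93 - 4.53) = -6.24%, loss ≈ 4115 × 6.24/100 ≈ 257.
Year 2000: gap = -2.6 × (9.15 - 4.53) = -12.012%, loss ≈ 4115 × 12.012/100 ≈ 494.
Year 2001: gap = -2.6 × (8.56 - 4.53) = -10.478%, loss ≈ 4115 × 10.478/100 ≈ 431.
Total lost output = 208 + 257 + 494 + 431 = 1390 billion.

$1,390 billion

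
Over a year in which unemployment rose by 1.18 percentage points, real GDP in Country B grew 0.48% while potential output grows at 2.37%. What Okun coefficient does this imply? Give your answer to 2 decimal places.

Growth form: g_Y = g_Y* - β × Δu, so β = (g_Y* - g_Y)/Δu.
β = (2.37 - 0.48)/1.18 = 1.89/1.18 = 1.60.

β ≈ 1.60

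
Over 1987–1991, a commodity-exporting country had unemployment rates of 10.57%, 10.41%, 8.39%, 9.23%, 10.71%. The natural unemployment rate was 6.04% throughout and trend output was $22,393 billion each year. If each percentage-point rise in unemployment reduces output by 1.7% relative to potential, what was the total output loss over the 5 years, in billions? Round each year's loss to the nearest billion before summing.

$7,275 billion

Year 1987: gap = -1.7 × (10.57 - 6.04) = -7.701%, loss ≈ 22393 × 7.701/100 ≈ 1724.
Year 1988: gap = -1.7 × (10.41 - 6.04) = -7.429%, loss ≈ 22393 × 7.429/100 ≈ 1664.
Year 1989: gap = -1.7 × (8.39 - 6.04) = -3.995%, loss ≈ 22393 × 3.995/100 ≈ 895.
Year 1990: gap = -1.7 × (9.23 - 6.04) = -5.423%, loss ≈ 22393 × 5.423/100 ≈ 1214.
Year 1991: gap = -1.7 × (10.71 - 6.04) = -7.939%, loss ≈ 22393 × 7.939/100 ≈ 1778.
Total lost output = 1724 + 1664 + 895 + 1214 + 1778 = 7275 billion.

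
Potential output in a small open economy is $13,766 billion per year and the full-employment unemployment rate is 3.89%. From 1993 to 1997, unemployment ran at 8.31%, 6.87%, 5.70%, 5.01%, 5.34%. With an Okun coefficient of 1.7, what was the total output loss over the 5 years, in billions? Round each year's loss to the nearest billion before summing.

Year 1993: gap = -1.7 × (8.31 - 3.89) = -7.514%, loss ≈ 13766 × 7.514/100 ≈ 1034.
Year 1994: gap = -1.7 × (6.87 - 3.89) = -5.066%, loss ≈ 13766 × 5.066/100 ≈ 697.
Year 1995: gap = -1.7 × (5.7 - 3.89) = -3.077%, loss ≈ 13766 × 3.077/100 ≈ 424.
Year 1996: gap = -1.7 × (5.01 - 3.89) = -1.904%, loss ≈ 13766 × 1.904/100 ≈ 262.
Year 1997: gap = -1.7 × (5.34 - 3.89) = -2.465%, loss ≈ 13766 × 2.465/100 ≈ 339.
Total lost output = 1034 + 697 + 424 + 262 + 339 = 2756 billion.

$2,756 billion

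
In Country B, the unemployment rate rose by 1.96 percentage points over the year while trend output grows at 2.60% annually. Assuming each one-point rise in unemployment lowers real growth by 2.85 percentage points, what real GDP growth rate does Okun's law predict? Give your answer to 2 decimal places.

-2.99%

Growth-rate Okun's law: g_Y = g_Y* - β × Δu.
g_Y = 2.60 - 2.85 × (1.96) = 2.6 - 5.586 = -2.986%, i.e. -2.99% to 2 d.p.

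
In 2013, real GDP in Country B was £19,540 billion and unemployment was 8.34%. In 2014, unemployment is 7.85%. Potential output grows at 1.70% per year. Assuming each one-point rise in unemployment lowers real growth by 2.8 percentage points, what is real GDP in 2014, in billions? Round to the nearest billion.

£20,140 billion

Δu = 7.85 - 8.34 = -0.49 points.
Okun's law (growth form): g_Y = g_Y* - β × Δu = 1.70 - 2.8 × (-0.49) = 1.7 + 1.372 = 3.072%.
Real GDP in the next year = 19540 × (1 + 3.072/100) = 19540 × 1.03072 ≈ 20140 billion.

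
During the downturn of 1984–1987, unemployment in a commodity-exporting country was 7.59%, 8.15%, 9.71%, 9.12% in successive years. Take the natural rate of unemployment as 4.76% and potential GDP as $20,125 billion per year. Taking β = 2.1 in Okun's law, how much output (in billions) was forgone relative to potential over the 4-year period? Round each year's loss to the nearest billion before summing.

Year 1984: gap = -2.1 × (7.59 - 4.76) = -5.943%, loss ≈ 20125 × 5.943/100 ≈ 1196.
Year 1985: gap = -2.1 × (8.15 - 4.76) = -7.119%, loss ≈ 20125 × 7.119/100 ≈ 1433.
Year 1986: gap = -2.1 × (9.71 - 4.76) = -10.395%, loss ≈ 20125 × 10.395/100 ≈ 2092.
Year 1987: gap = -2.1 × (9.12 - 4.76) = -9.156%, loss ≈ 20125 × 9.156/100 ≈ 1843.
Total lost output = 1196 + 1433 + 2092 + 1843 = 6564 billion.

$6,564 billion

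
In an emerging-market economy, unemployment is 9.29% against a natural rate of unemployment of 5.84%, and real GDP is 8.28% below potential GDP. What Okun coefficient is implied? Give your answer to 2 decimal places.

Okun's law: output gap = -β × (u - u*).
-8.28 = -β × (9.29 - 5.84) = -β × 3.45, so β = 8.28/3.45 = 2.40.

β ≈ 2.40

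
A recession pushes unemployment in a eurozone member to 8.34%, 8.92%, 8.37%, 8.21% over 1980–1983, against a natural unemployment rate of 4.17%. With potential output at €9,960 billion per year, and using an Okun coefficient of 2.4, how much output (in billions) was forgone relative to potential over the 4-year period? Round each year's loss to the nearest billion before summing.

Year 1980: gap = -2.4 × (8.34 - 4.17) = -10.008%, loss ≈ 9960 × 10.008/100 ≈ 997.
Year 1981: gap = -2.4 × (8.92 - 4.17) = -11.4%, loss ≈ 9960 × 11.4/100 ≈ 1135.
Year 1982: gap = -2.4 × (8.37 - 4.17) = -10.08%, loss ≈ 9960 × 10.08/100 ≈ 1004.
Year 1983: gap = -2.4 × (8.21 - 4.17) = -9.696%, loss ≈ 9960 × 9.696/100 ≈ 966.
Total lost output = 997 + 1135 + 1004 + 966 = 4102 billion.

€4,102 billion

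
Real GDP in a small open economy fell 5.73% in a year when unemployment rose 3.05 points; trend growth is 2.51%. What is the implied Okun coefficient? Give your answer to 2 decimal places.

β ≈ 2.70

Growth form: g_Y = g_Y* - β × Δu, so β = (g_Y* - g_Y)/Δu.
β = (2.51 + 5.73)/3.05 = 8.24/3.05 = 2.70.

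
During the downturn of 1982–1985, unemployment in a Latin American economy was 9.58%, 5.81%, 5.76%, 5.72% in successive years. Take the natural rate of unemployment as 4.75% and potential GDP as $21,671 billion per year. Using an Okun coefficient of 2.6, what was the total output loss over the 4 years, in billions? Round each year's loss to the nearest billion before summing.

$4,434 billion

Year 1982: gap = -2.6 × (9.58 - 4.75) = -12.558%, loss ≈ 21671 × 12.558/100 ≈ 2721.
Year 1983: gap = -2.6 × (5.81 - 4.75) = -2.756%, loss ≈ 21671 × 2.756/100 ≈ 597.
Year 1984: gap = -2.6 × (5.76 - 4.75) = -2.626%, loss ≈ 21671 × 2.626/100 ≈ 569.
Year 1985: gap = -2.6 × (5.72 - 4.75) = -2.522%, loss ≈ 21671 × 2.522/100 ≈ 547.
Total lost output = 2721 + 597 + 569 + 547 = 4434 billion.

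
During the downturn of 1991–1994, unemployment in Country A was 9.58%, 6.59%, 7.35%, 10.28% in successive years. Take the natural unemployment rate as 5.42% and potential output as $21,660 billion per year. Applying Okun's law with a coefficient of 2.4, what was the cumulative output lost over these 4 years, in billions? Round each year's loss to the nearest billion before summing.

Year 1991: gap = -2.4 × (9.58 - 5.42) = -9.984%, loss ≈ 21660 × 9.984/100 ≈ 2163.
Year 1992: gap = -2.4 × (6.59 - 5.42) = -2.808%, loss ≈ 21660 × 2.808/100 ≈ 608.
Year 1993: gap = -2.4 × (7.35 - 5.42) = -4.632%, loss ≈ 21660 × 4.632/100 ≈ 1003.
Year 1994: gap = -2.4 × (10.28 - 5.42) = -11.664%, loss ≈ 21660 × 11.664/100 ≈ 2526.
Total lost output = 2163 + 608 + 1003 + 2526 = 6300 billion.

$6,300 billion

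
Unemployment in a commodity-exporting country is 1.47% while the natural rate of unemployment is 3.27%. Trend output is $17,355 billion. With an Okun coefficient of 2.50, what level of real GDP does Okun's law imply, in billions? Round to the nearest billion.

$18,136 billion

Unemployment gap = 1.47 - 3.27 = -1.8 points, so the output gap is -2.5 × (-1.8) = 4.5%.
Actual GDP = 17355 × (1 + 4.5/100) = 17355 × 1.045 ≈ 18136 billion.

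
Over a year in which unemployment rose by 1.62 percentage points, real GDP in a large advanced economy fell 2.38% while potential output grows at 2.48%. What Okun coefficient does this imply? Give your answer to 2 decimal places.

β ≈ 3.00

Growth form: g_Y = g_Y* - β × Δu, so β = (g_Y* - g_Y)/Δu.
β = (2.48 + 2.38)/1.62 = 4.86/1.62 = 3.00.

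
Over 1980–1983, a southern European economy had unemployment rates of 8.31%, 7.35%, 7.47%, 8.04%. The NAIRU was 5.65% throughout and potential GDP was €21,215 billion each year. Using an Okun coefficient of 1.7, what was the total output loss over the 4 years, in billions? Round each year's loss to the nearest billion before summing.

Year 1980: gap = -1.7 × (8.31 - 5.65) = -4.522%, loss ≈ 21215 × 4.522/100 ≈ 959.
Year 1981: gap = -1.7 × (7.35 - 5.65) = -2.89%, loss ≈ 21215 × 2.89/100 ≈ 613.
Year 1982: gap = -1.7 × (7.47 - 5.65) = -3.094%, loss ≈ 21215 × 3.094/100 ≈ 656.
Year 1983: gap = -1.7 × (8.04 - 5.65) = -4.063%, loss ≈ 21215 × 4.063/100 ≈ 862.
Total lost output = 959 + 613 + 656 + 862 = 3090 billion.

€3,090 billion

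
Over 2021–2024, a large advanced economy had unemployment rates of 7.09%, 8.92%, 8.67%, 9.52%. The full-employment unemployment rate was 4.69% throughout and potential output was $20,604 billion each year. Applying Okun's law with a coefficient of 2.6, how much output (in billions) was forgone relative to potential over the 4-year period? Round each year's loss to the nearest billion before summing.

Year 2021: gap = -2.6 × (7.09 - 4.69) = -6.24%, loss ≈ 20604 × 6.24/100 ≈ 1286.
Year 2022: gap = -2.6 × (8.92 - 4.69) = -10.998%, loss ≈ 20604 × 10.998/100 ≈ 2266.
Year 2023: gap = -2.6 × (8.67 - 4.69) = -10.348%, loss ≈ 20604 × 10.348/100 ≈ 2132.
Year 2024: gap = -2.6 × (9.52 - 4.69) = -12.558%, loss ≈ 20604 × 12.558/100 ≈ 2587.
Total lost output = 1286 + 2266 + 2132 + 2587 = 8271 billion.

$8,271 billion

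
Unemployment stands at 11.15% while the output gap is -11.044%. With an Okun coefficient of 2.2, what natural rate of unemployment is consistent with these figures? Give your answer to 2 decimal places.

6.13%

From Okun's law, u - u* = -(output gap)/β = -(-11.044)/2.2 = 5.02 points.
So u* = 11.15 - 5.02 = 6.13%.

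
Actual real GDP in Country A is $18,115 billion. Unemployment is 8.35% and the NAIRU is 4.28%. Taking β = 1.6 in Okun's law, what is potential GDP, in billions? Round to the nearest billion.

Unemployment gap = 8.35 - 4.28 = 4.07 points, so output gap = -1.6 × 4.07 = -6.512%.
Since Y = Y* × (1 + gap/100), Y* = 18115/0.93488 ≈ 19377 billion.

$19,377 billion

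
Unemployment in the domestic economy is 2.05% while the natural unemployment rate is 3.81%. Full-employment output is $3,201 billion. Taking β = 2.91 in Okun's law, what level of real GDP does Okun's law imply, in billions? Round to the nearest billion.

$3,365 billion

Unemployment gap = 2.05 - 3.81 = -1.76 points, so the output gap is -2.91 × (-1.76) = 5.1216%.
Actual GDP = 3201 × (1 + 5.1216/100) = 3201 × 1.051216 ≈ 3365 billion.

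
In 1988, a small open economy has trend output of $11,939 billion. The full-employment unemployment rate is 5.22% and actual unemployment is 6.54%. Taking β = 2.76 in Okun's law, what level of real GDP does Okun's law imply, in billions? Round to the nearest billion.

Unemployment gap = 6.54 - 5.22 = 1.32 points, so the output gap is -2.76 × 1.32 = -3.6432%.
Actual GDP = 11939 × (1 - 3.6432/100) = 11939 × 0.963568 ≈ 11504 billion.

$11,504 billion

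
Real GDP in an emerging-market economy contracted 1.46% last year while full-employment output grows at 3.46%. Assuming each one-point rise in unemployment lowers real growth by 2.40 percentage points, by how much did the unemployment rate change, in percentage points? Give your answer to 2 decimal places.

2.05 percentage points

Growth-rate Okun's law: g_Y = g_Y* - β × Δu, so Δu = (g_Y* - g_Y)/β.
Δu = (3.46 + 1.46)/2.40 = 4.92/2.40 = 2.05 percentage points.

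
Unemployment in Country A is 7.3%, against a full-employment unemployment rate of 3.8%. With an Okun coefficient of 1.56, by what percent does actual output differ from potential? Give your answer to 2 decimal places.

The unemployment gap is 7.3 - 3.8 = 3.5 percentage points.
Okun's law gives an output gap of -1.56 × 3.5 = -5.46%, i.e. 5.46% below potential.

-5.46%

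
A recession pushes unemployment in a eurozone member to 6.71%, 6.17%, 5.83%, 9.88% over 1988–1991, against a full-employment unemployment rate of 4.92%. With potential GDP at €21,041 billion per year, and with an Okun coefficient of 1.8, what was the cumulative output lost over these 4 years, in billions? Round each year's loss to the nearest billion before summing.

€3,375 billion

Year 1988: gap = -1.8 × (6.71 - 4.92) = -3.222%, loss ≈ 21041 × 3.222/100 ≈ 678.
Year 1989: gap = -1.8 × (6.17 - 4.92) = -2.25%, loss ≈ 21041 × 2.25/100 ≈ 473.
Year 1990: gap = -1.8 × (5.83 - 4.92) = -1.638%, loss ≈ 21041 × 1.638/100 ≈ 345.
Year 1991: gap = -1.8 × (9.88 - 4.92) = -8.928%, loss ≈ 21041 × 8.928/100 ≈ 1879.
Total lost output = 678 + 473 + 345 + 1879 = 3375 billion.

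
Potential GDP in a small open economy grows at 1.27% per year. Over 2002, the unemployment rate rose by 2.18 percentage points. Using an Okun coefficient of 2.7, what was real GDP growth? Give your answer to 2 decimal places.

-4.62%

Growth-rate Okun's law: g_Y = g_Y* - β × Δu.
g_Y = 1.27 - 2.7 × (2.18) = 1.27 - 5.886 = -4.616%, i.e. -4.62% to 2 d.p.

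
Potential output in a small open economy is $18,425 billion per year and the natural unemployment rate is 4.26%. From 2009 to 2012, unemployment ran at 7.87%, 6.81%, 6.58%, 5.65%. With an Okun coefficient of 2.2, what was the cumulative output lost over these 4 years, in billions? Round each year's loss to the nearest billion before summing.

$4,000 billion

Year 2009: gap = -2.2 × (7.87 - 4.26) = -7.942%, loss ≈ 18425 × 7.942/100 ≈ 1463.
Year 2010: gap = -2.2 × (6.81 - 4.26) = -5.61%, loss ≈ 18425 × 5.61/100 ≈ 1034.
Year 2011: gap = -2.2 × (6.58 - 4.26) = -5.104%, loss ≈ 18425 × 5.104/100 ≈ 940.
Year 2012: gap = -2.2 × (5.65 - 4.26) = -3.058%, loss ≈ 18425 × 3.058/100 ≈ 563.
Total lost output = 1463 + 1034 + 940 + 563 = 4000 billion.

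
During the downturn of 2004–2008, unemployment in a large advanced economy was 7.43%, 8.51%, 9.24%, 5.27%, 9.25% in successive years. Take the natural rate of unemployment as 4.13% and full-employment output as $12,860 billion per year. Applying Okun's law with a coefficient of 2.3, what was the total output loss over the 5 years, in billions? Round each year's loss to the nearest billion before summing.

Year 2004: gap = -2.3 × (7.43 - 4.13) = -7.59%, loss ≈ 12860 × 7.59/100 ≈ 976.
Year 2005: gap = -2.3 × (8.51 - 4.13) = -10.074%, loss ≈ 12860 × 10.074/100 ≈ 1296.
Year 2006: gap = -2.3 × (9.24 - 4.13) = -11.753%, loss ≈ 12860 × 11.753/100 ≈ 1511.
Year 2007: gap = -2.3 × (5.27 - 4.13) = -2.622%, loss ≈ 12860 × 2.622/100 ≈ 337.
Year 2008: gap = -2.3 × (9.25 - 4.13) = -11.776%, loss ≈ 12860 × 11.776/100 ≈ 1514.
Total lost output = 976 + 1296 + 1511 + 337 + 1514 = 5634 billion.

$5,634 billion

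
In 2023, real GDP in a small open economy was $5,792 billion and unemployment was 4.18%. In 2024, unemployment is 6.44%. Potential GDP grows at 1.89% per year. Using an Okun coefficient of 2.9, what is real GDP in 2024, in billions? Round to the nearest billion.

$5,522 billion

Δu = 6.44 - 4.18 = 2.26 points.
Okun's law (growth form): g_Y = g_Y* - β × Δu = 1.89 - 2.9 × (2.26) = 1.89 - 6.554 = -4.664%.
Real GDP in the next year = 5792 × (1 - 4.664/100) = 5792 × 0.95336 ≈ 5522 billion.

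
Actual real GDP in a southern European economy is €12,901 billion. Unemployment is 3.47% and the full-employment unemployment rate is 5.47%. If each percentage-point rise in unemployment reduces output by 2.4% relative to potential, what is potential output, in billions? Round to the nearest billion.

€12,310 billion

Unemployment gap = 3.47 - 5.47 = -2 points, so output gap = -2.4 × (-2) = 4.8%.
Since Y = Y* × (1 + gap/100), Y* = 12901/1.048 ≈ 12310 billion.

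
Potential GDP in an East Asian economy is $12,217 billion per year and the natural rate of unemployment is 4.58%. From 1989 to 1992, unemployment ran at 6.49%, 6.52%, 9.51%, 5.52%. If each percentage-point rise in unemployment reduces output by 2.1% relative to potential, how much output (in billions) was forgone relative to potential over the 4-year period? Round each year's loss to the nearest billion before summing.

$2,494 billion

Year 1989: gap = -2.1 × (6.49 - 4.58) = -4.011%, loss ≈ 12217 × 4.011/100 ≈ 490.
Year 1990: gap = -2.1 × (6.52 - 4.58) = -4.074%, loss ≈ 12217 × 4.074/100 ≈ 498.
Year 1991: gap = -2.1 × (9.51 - 4.58) = -10.353%, loss ≈ 12217 × 10.353/100 ≈ 1265.
Year 1992: gap = -2.1 × (5.52 - 4.58) = -1.974%, loss ≈ 12217 × 1.974/100 ≈ 241.
Total lost output = 490 + 498 + 1265 + 241 = 2494 billion.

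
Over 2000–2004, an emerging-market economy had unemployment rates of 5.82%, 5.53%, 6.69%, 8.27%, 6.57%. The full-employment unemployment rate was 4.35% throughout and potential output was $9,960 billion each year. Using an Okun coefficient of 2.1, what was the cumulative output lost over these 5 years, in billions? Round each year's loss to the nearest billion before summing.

$2,327 billion

Year 2000: gap = -2.1 × (5.82 - 4.35) = -3.087%, loss ≈ 9960 × 3.087/100 ≈ 307.
Year 2001: gap = -2.1 × (5.53 - 4.35) = -2.478%, loss ≈ 9960 × 2.478/100 ≈ 247.
Year 2002: gap = -2.1 × (6.69 - 4.35) = -4.914%, loss ≈ 9960 × 4.914/100 ≈ 489.
Year 2003: gap = -2.1 × (8.27 - 4.35) = -8.232%, loss ≈ 9960 × 8.232/100 ≈ 820.
Year 2004: gap = -2.1 × (6.57 - 4.35) = -4.662%, loss ≈ 9960 × 4.662/100 ≈ 464.
Total lost output = 307 + 247 + 489 + 820 + 464 = 2327 billion.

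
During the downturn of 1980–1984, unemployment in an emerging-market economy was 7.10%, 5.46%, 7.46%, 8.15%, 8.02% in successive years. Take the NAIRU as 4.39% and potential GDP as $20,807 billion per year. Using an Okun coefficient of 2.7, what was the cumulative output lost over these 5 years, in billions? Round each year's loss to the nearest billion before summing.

$7,999 billion

Year 1980: gap = -2.7 × (7.1 - 4.39) = -7.317%, loss ≈ 20807 × 7.317/100 ≈ 1522.
Year 1981: gap = -2.7 × (5.46 - 4.39) = -2.889%, loss ≈ 20807 × 2.889/100 ≈ 601.
Year 1982: gap = -2.7 × (7.46 - 4.39) = -8.289%, loss ≈ 20807 × 8.289/100 ≈ 1725.
Year 1983: gap = -2.7 × (8.15 - 4.39) = -10.152%, loss ≈ 20807 × 10.152/100 ≈ 2112.
Year 1984: gap = -2.7 × (8.02 - 4.39) = -9.801%, loss ≈ 20807 × 9.801/100 ≈ 2039.
Total lost output = 1522 + 601 + 1725 + 2112 + 2039 = 7999 billion.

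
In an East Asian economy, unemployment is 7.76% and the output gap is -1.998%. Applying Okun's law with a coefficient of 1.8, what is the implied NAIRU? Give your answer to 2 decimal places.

From Okun's law, u - u* = -(output gap)/β = -(-1.998)/1.8 = 1.11 points.
So u* = 7.76 - 1.11 = 6.65%.

6.65%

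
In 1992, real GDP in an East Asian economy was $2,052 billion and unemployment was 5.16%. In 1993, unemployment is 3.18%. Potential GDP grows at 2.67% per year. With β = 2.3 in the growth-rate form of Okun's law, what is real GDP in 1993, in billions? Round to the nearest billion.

$2,200 billion

Δu = 3.18 - 5.16 = -1.98 points.
Okun's law (growth form): g_Y = g_Y* - β × Δu = 2.67 - 2.3 × (-1.98) = 2.67 + 4.554 = 7.224%.
Real GDP in the next year = 2052 × (1 + 7.224/100) = 2052 × 1.07224 ≈ 2200 billion.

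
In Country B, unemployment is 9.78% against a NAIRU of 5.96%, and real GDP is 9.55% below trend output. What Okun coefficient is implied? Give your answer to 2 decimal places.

β ≈ 2.50

Okun's law: output gap = -β × (u - u*).
-9.55 = -β × (9.78 - 5.96) = -β × 3.82, so β = 9.55/3.82 = 2.50.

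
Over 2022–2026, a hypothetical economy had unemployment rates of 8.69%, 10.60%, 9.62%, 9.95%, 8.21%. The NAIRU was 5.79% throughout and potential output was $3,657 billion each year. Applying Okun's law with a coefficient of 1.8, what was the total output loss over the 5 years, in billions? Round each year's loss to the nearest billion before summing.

$1,193 billion

Year 2022: gap = -1.8 × (8.69 - 5.79) = -5.22%, loss ≈ 3657 × 5.22/100 ≈ 191.
Year 2023: gap = -1.8 × (10.6 - 5.79) = -8.658%, loss ≈ 3657 × 8.658/100 ≈ 317.
Year 2024: gap = -1.8 × (9.62 - 5.79) = -6.894%, loss ≈ 3657 × 6.894/100 ≈ 252.
Year 2025: gap = -1.8 × (9.95 - 5.79) = -7.488%, loss ≈ 3657 × 7.488/100 ≈ 274.
Year 2026: gap = -1.8 × (8.21 - 5.79) = -4.356%, loss ≈ 3657 × 4.356/100 ≈ 159.
Total lost output = 191 + 317 + 252 + 274 + 159 = 1193 billion.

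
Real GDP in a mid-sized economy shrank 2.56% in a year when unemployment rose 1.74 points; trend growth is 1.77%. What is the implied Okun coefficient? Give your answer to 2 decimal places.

β ≈ 2.49

Growth form: g_Y = g_Y* - β × Δu, so β = (g_Y* - g_Y)/Δu.
β = (1.77 + 2.56)/1.74 = 4.33/1.74 = 2.49.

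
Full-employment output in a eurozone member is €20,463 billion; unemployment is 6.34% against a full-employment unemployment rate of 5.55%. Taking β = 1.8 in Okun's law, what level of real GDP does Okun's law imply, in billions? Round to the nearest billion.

Unemployment gap = 6.34 - 5.55 = 0.79 points, so the output gap is -1.8 × 0.79 = -1.422%.
Actual GDP = 20463 × (1 - 1.422/100) = 20463 × 0.98578 ≈ 20172 billion.

€20,172 billion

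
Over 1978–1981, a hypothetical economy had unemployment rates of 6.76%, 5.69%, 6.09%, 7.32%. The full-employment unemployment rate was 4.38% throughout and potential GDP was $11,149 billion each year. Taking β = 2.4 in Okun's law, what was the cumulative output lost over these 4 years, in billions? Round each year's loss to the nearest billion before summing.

$2,233 billion

Year 1978: gap = -2.4 × (6.76 - 4.38) = -5.712%, loss ≈ 11149 × 5.712/100 ≈ 637.
Year 1979: gap = -2.4 × (5.69 - 4.38) = -3.144%, loss ≈ 11149 × 3.144/100 ≈ 351.
Year 1980: gap = -2.4 × (6.09 - 4.38) = -4.104%, loss ≈ 11149 × 4.104/100 ≈ 458.
Year 1981: gap = -2.4 × (7.32 - 4.38) = -7.056%, loss ≈ 11149 × 7.056/100 ≈ 787.
Total lost output = 637 + 351 + 458 + 787 = 2233 billion.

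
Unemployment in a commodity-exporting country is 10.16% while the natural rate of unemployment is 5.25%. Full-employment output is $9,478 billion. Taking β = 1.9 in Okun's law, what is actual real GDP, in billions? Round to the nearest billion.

Unemployment gap = 10.16 - 5.25 = 4.91 points, so the output gap is -1.9 × 4.91 = -9.329%.
Actual GDP = 9478 × (1 - 9.329/100) = 9478 × 0.90671 ≈ 8594 billion.

$8,594 billion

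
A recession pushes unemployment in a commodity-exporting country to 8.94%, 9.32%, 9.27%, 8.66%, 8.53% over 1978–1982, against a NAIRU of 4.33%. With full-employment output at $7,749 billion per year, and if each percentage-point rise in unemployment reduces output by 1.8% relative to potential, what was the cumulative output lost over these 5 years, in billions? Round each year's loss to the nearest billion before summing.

$3,218 billion

Year 1978: gap = -1.8 × (8.94 - 4.33) = -8.298%, loss ≈ 7749 × 8.298/100 ≈ 643.
Year 1979: gap = -1.8 × (9.32 - 4.33) = -8.982%, loss ≈ 7749 × 8.982/100 ≈ 696.
Year 1980: gap = -1.8 × (9.27 - 4.33) = -8.892%, loss ≈ 7749 × 8.892/100 ≈ 689.
Year 1981: gap = -1.8 × (8.66 - 4.33) = -7.794%, loss ≈ 7749 × 7.794/100 ≈ 604.
Year 1982: gap = -1.8 × (8.53 - 4.33) = -7.56%, loss ≈ 7749 × 7.56/100 ≈ 586.
Total lost output = 643 + 696 + 689 + 604 + 586 = 3218 billion.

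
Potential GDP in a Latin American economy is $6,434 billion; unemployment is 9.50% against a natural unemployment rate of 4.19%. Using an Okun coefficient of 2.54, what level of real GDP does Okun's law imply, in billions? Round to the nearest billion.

$5,566 billion

Unemployment gap = 9.5 - 4.19 = 5.31 points, so the output gap is -2.54 × 5.31 = -13.4874%.
Actual GDP = 6434 × (1 - 13.4874/100) = 6434 × 0.865126 ≈ 5566 billion.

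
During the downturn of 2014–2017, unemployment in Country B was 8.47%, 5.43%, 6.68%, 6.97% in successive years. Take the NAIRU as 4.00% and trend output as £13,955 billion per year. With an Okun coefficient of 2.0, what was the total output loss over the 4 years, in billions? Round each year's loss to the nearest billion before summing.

Year 2014: gap = -2.0 × (8.47 - 4) = -8.94%, loss ≈ 13955 × 8.94/100 ≈ 1248.
Year 2015: gap = -2.0 × (5.43 - 4) = -2.86%, loss ≈ 13955 × 2.86/100 ≈ 399.
Year 2016: gap = -2.0 × (6.68 - 4) = -5.36%, loss ≈ 13955 × 5.36/100 ≈ 748.
Year 2017: gap = -2.0 × (6.97 - 4) = -5.94%, loss ≈ 13955 × 5.94/100 ≈ 829.
Total lost output = 1248 + 399 + 748 + 829 = 3224 billion.

£3,224 billion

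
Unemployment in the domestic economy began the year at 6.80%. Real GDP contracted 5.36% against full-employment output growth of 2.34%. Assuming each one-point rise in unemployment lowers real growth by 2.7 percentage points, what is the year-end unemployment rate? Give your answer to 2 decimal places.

Growth-rate Okun's law: g_Y = g_Y* - β × Δu, so Δu = (g_Y* - g_Y)/β.
Δu = (2.34 + 5.36)/2.7 = 7.7/2.7 = 2.85 percentage points.
Year-end unemployment = 6.8 + 2.85 = 9.65%.

9.65%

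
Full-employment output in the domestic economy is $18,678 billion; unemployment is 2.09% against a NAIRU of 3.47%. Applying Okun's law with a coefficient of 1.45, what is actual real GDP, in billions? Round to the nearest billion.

Unemployment gap = 2.09 - 3.47 = -1.38 points, so the output gap is -1.45 × (-1.38) = 2.001%.
Actual GDP = 18678 × (1 + 2.001/100) = 18678 × 1.02001 ≈ 19052 billion.

$19,052 billion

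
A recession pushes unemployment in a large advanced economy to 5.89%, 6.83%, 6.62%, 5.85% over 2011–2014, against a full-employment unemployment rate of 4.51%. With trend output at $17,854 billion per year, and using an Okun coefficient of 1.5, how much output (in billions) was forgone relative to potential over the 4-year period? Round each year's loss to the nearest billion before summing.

$1,915 billion

Year 2011: gap = -1.5 × (5.89 - 4.51) = -2.07%, loss ≈ 17854 × 2.07/100 ≈ 370.
Year 2012: gap = -1.5 × (6.83 - 4.51) = -3.48%, loss ≈ 17854 × 3.48/100 ≈ 621.
Year 2013: gap = -1.5 × (6.62 - 4.51) = -3.165%, loss ≈ 17854 × 3.165/100 ≈ 565.
Year 2014: gap = -1.5 × (5.85 - 4.51) = -2.01%, loss ≈ 17854 × 2.01/100 ≈ 359.
Total lost output = 370 + 621 + 565 + 359 = 1915 billion.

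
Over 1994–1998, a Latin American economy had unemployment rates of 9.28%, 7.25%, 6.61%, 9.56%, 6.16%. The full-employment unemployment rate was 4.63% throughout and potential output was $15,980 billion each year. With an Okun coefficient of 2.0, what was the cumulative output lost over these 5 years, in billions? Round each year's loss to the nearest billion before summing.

Year 1994: gap = -2.0 × (9.28 - 4.63) = -9.3%, loss ≈ 15980 × 9.3/100 ≈ 1486.
Year 1995: gap = -2.0 × (7.25 - 4.63) = -5.24%, loss ≈ 15980 × 5.24/100 ≈ 837.
Year 1996: gap = -2.0 × (6.61 - 4.63) = -3.96%, loss ≈ 15980 × 3.96/100 ≈ 633.
Year 1997: gap = -2.0 × (9.56 - 4.63) = -9.86%, loss ≈ 15980 × 9.86/100 ≈ 1576.
Year 1998: gap = -2.0 × (6.16 - 4.63) = -3.06%, loss ≈ 15980 × 3.06/100 ≈ 489.
Total lost output = 1486 + 837 + 633 + 1576 + 489 = 5021 billion.

$5,021 billion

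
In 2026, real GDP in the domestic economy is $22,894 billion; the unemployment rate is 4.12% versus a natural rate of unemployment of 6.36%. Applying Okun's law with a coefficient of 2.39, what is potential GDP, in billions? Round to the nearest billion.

$21,731 billion

Unemployment gap = 4.12 - 6.36 = -2.24 points, so output gap = -2.39 × (-2.24) = 5.3536%.
Since Y = Y* × (1 + gap/100), Y* = 22894/1.053536 ≈ 21731 billion.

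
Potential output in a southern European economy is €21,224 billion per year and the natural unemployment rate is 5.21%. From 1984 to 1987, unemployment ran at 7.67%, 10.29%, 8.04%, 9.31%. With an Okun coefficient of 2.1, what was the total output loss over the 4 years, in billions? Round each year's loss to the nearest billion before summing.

Year 1984: gap = -2.1 × (7.67 - 5.21) = -5.166%, loss ≈ 21224 × 5.166/100 ≈ 1096.
Year 1985: gap = -2.1 × (10.29 - 5.21) = -10.668%, loss ≈ 21224 × 10.668/100 ≈ 2264.
Year 1986: gap = -2.1 × (8.04 - 5.21) = -5.943%, loss ≈ 21224 × 5.943/100 ≈ 1261.
Year 1987: gap = -2.1 × (9.31 - 5.21) = -8.61%, loss ≈ 21224 × 8.61/100 ≈ 1827.
Total lost output = 1096 + 2264 + 1261 + 1827 = 6448 billion.

€6,448 billion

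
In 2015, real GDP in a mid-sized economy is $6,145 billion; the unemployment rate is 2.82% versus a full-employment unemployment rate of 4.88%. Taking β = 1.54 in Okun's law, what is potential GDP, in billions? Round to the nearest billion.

$5,956 billion

Unemployment gap = 2.82 - 4.88 = -2.06 points, so output gap = -1.54 × (-2.06) = 3.1724%.
Since Y = Y* × (1 + gap/100), Y* = 6145/1.031724 ≈ 5956 billion.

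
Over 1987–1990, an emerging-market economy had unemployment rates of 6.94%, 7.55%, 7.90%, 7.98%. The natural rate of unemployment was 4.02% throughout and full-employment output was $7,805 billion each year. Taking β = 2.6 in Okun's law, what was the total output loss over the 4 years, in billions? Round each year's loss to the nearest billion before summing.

Year 1987: gap = -2.6 × (6.94 - 4.02) = -7.592%, loss ≈ 7805 × 7.592/100 ≈ 593.
Year 1988: gap = -2.6 × (7.55 - 4.02) = -9.178%, loss ≈ 7805 × 9.178/100 ≈ 716.
Year 1989: gap = -2.6 × (7.9 - 4.02) = -10.088%, loss ≈ 7805 × 10.088/100 ≈ 787.
Year 1990: gap = -2.6 × (7.98 - 4.02) = -10.296%, loss ≈ 7805 × 10.296/100 ≈ 804.
Total lost output = 593 + 716 + 787 + 804 = 2900 billion.

$2,900 billion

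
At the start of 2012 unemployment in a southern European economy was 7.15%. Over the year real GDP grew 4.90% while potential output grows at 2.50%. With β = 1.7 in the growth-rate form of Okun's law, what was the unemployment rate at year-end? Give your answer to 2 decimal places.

5.74%

Growth-rate Okun's law: g_Y = g_Y* - β × Δu, so Δu = (g_Y* - g_Y)/β.
Δu = (2.5 - 4.9)/1.7 = -2.4/1.7 = -1.41 percentage points.
Year-end unemployment = 7.15 - 1.41 = 5.74%.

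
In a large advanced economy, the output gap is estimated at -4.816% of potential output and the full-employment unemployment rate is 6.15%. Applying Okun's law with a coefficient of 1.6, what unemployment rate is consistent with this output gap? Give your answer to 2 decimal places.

9.16%

From Okun's law, u - u* = -(output gap)/β = -(-4.816)/1.6 = 3.01 points.
So u = 6.15 + 3.01 = 9.16%.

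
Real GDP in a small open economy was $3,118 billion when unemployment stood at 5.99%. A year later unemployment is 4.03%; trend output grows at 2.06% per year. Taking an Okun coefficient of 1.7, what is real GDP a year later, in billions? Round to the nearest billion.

$3,286 billion

Δu = 4.03 - 5.99 = -1.96 points.
Okun's law (growth form): g_Y = g_Y* - β × Δu = 2.06 - 1.7 × (-1.96) = 2.06 + 3.332 = 5.392%.
Real GDP in the next year = 3118 × (1 + 5.392/100) = 3118 × 1.05392 ≈ 3286 billion.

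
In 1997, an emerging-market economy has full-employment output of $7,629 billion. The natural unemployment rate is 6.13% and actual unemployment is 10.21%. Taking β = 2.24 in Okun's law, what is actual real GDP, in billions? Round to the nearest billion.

$6,932 billion

Unemployment gap = 10.21 - 6.13 = 4.08 points, so the output gap is -2.24 × 4.08 = -9.1392%.
Actual GDP = 7629 × (1 - 9.1392/100) = 7629 × 0.908608 ≈ 6932 billion.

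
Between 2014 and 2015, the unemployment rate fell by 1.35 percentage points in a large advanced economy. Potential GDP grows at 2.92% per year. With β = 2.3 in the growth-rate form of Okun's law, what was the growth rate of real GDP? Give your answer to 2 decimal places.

Growth-rate Okun's law: g_Y = g_Y* - β × Δu.
g_Y = 2.92 - 2.3 × (-1.35) = 2.92 + 3.105 = 6.025%, i.e. 6.03% to 2 d.p.

6.03%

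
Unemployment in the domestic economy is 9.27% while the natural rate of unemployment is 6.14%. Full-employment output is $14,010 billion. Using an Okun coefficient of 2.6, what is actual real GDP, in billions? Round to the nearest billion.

Unemployment gap = 9.27 - 6.14 = 3.13 points, so the output gap is -2.6 × 3.13 = -8.138%.
Actual GDP = 14010 × (1 - 8.138/100) = 14010 × 0.91862 ≈ 12870 billion.

$12,870 billion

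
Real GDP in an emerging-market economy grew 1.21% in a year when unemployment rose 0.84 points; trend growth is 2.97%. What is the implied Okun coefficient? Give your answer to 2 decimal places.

Growth form: g_Y = g_Y* - β × Δu, so β = (g_Y* - g_Y)/Δu.
β = (2.97 - 1.21)/0.84 = 1.76/0.84 = 2.10.

β ≈ 2.10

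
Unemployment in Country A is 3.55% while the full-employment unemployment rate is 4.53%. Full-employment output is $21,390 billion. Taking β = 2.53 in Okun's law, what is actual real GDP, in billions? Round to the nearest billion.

Unemployment gap = 3.55 - 4.53 = -0.98 points, so the output gap is -2.53 × (-0.98) = 2.4794%.
Actual GDP = 21390 × (1 + 2.4794/100) = 21390 × 1.024794 ≈ 21920 billion.

$21,920 billion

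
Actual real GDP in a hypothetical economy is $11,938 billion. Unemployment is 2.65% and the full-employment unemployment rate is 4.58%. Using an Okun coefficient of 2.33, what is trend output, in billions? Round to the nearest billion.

Unemployment gap = 2.65 - 4.58 = -1.93 points, so output gap = -2.33 × (-1.93) = 4.4969%.
Since Y = Y* × (1 + gap/100), Y* = 11938/1.044969 ≈ 11424 billion.

$11,424 billion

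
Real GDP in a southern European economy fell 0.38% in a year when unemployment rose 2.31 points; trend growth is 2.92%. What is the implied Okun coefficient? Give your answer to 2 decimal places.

β ≈ 1.43

Growth form: g_Y = g_Y* - β × Δu, so β = (g_Y* - g_Y)/Δu.
β = (2.92 + 0.38)/2.31 = 3.3/2.31 = 1.43.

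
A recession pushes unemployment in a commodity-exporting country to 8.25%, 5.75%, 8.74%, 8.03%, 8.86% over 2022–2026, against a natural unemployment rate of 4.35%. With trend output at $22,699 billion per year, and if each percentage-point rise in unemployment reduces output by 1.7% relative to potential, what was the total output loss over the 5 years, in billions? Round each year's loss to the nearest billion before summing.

Year 2022: gap = -1.7 × (8.25 - 4.35) = -6.63%, loss ≈ 22699 × 6.63/100 ≈ 1505.
Year 2023: gap = -1.7 × (5.75 - 4.35) = -2.38%, loss ≈ 22699 × 2.38/100 ≈ 540.
Year 2024: gap = -1.7 × (8.74 - 4.35) = -7.463%, loss ≈ 22699 × 7.463/100 ≈ 1694.
Year 2025: gap = -1.7 × (8.03 - 4.35) = -6.256%, loss ≈ 22699 × 6.256/100 ≈ 1420.
Year 2026: gap = -1.7 × (8.86 - 4.35) = -7.667%, loss ≈ 22699 × 7.667/100 ≈ 1740.
Total lost output = 1505 + 540 + 1694 + 1420 + 1740 = 6899 billion.

$6,899 billion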